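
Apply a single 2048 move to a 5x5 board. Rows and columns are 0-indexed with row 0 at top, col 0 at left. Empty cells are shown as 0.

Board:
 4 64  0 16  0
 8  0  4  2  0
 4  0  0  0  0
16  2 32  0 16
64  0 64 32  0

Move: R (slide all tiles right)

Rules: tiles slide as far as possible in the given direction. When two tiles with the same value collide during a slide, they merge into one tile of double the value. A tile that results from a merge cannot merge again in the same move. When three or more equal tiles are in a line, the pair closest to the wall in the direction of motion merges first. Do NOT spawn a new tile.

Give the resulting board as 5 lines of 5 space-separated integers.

Answer:   0   0   4  64  16
  0   0   8   4   2
  0   0   0   0   4
  0  16   2  32  16
  0   0   0 128  32

Derivation:
Slide right:
row 0: [4, 64, 0, 16, 0] -> [0, 0, 4, 64, 16]
row 1: [8, 0, 4, 2, 0] -> [0, 0, 8, 4, 2]
row 2: [4, 0, 0, 0, 0] -> [0, 0, 0, 0, 4]
row 3: [16, 2, 32, 0, 16] -> [0, 16, 2, 32, 16]
row 4: [64, 0, 64, 32, 0] -> [0, 0, 0, 128, 32]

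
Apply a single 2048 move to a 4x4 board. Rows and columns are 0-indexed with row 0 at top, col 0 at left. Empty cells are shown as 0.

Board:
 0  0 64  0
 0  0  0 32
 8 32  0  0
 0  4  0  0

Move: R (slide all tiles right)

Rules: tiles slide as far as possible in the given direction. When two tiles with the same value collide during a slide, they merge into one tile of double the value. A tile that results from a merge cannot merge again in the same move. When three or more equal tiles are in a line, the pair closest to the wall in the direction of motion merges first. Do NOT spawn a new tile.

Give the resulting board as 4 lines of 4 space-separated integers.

Slide right:
row 0: [0, 0, 64, 0] -> [0, 0, 0, 64]
row 1: [0, 0, 0, 32] -> [0, 0, 0, 32]
row 2: [8, 32, 0, 0] -> [0, 0, 8, 32]
row 3: [0, 4, 0, 0] -> [0, 0, 0, 4]

Answer:  0  0  0 64
 0  0  0 32
 0  0  8 32
 0  0  0  4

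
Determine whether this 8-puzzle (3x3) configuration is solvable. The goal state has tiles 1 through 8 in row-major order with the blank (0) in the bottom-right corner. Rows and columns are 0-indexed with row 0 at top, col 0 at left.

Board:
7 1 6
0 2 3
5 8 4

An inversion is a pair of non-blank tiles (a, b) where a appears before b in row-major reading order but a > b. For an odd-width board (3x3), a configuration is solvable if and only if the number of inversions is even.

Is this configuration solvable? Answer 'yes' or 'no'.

Inversions (pairs i<j in row-major order where tile[i] > tile[j] > 0): 12
12 is even, so the puzzle is solvable.

Answer: yes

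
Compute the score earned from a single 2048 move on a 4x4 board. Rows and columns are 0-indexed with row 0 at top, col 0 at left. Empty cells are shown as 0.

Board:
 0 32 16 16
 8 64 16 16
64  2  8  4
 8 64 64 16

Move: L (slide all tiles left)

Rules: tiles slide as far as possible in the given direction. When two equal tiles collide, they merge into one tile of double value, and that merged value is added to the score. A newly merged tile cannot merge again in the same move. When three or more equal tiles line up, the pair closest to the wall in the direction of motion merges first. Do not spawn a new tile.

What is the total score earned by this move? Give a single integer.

Slide left:
row 0: [0, 32, 16, 16] -> [32, 32, 0, 0]  score +32 (running 32)
row 1: [8, 64, 16, 16] -> [8, 64, 32, 0]  score +32 (running 64)
row 2: [64, 2, 8, 4] -> [64, 2, 8, 4]  score +0 (running 64)
row 3: [8, 64, 64, 16] -> [8, 128, 16, 0]  score +128 (running 192)
Board after move:
 32  32   0   0
  8  64  32   0
 64   2   8   4
  8 128  16   0

Answer: 192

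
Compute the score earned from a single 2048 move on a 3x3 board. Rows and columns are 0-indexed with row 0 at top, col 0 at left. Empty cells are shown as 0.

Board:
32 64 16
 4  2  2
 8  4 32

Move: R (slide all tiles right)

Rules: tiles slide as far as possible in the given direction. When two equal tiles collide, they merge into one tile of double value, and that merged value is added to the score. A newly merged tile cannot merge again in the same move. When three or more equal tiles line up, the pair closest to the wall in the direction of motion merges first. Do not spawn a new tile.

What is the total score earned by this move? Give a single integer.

Slide right:
row 0: [32, 64, 16] -> [32, 64, 16]  score +0 (running 0)
row 1: [4, 2, 2] -> [0, 4, 4]  score +4 (running 4)
row 2: [8, 4, 32] -> [8, 4, 32]  score +0 (running 4)
Board after move:
32 64 16
 0  4  4
 8  4 32

Answer: 4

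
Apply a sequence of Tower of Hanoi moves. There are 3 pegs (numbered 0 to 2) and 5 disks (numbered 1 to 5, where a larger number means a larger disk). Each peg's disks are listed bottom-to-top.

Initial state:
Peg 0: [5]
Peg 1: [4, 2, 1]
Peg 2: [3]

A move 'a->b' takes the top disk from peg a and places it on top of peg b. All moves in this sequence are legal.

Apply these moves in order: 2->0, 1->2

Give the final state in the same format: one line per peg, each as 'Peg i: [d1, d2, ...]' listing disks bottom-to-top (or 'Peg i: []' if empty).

After move 1 (2->0):
Peg 0: [5, 3]
Peg 1: [4, 2, 1]
Peg 2: []

After move 2 (1->2):
Peg 0: [5, 3]
Peg 1: [4, 2]
Peg 2: [1]

Answer: Peg 0: [5, 3]
Peg 1: [4, 2]
Peg 2: [1]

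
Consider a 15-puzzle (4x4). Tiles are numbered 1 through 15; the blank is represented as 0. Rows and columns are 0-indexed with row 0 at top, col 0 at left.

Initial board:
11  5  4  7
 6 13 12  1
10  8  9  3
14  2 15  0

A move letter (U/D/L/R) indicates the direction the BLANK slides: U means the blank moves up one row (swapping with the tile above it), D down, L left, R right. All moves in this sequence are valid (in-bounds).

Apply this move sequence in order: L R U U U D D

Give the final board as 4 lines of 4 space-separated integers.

Answer: 11  5  4  7
 6 13 12  1
10  8  9  0
14  2 15  3

Derivation:
After move 1 (L):
11  5  4  7
 6 13 12  1
10  8  9  3
14  2  0 15

After move 2 (R):
11  5  4  7
 6 13 12  1
10  8  9  3
14  2 15  0

After move 3 (U):
11  5  4  7
 6 13 12  1
10  8  9  0
14  2 15  3

After move 4 (U):
11  5  4  7
 6 13 12  0
10  8  9  1
14  2 15  3

After move 5 (U):
11  5  4  0
 6 13 12  7
10  8  9  1
14  2 15  3

After move 6 (D):
11  5  4  7
 6 13 12  0
10  8  9  1
14  2 15  3

After move 7 (D):
11  5  4  7
 6 13 12  1
10  8  9  0
14  2 15  3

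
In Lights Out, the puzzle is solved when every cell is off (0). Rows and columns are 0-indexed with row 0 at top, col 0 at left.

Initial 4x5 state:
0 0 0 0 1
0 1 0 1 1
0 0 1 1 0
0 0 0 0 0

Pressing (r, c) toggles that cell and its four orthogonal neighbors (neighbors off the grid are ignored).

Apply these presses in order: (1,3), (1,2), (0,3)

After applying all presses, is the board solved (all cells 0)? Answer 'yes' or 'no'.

After press 1 at (1,3):
0 0 0 1 1
0 1 1 0 0
0 0 1 0 0
0 0 0 0 0

After press 2 at (1,2):
0 0 1 1 1
0 0 0 1 0
0 0 0 0 0
0 0 0 0 0

After press 3 at (0,3):
0 0 0 0 0
0 0 0 0 0
0 0 0 0 0
0 0 0 0 0

Lights still on: 0

Answer: yes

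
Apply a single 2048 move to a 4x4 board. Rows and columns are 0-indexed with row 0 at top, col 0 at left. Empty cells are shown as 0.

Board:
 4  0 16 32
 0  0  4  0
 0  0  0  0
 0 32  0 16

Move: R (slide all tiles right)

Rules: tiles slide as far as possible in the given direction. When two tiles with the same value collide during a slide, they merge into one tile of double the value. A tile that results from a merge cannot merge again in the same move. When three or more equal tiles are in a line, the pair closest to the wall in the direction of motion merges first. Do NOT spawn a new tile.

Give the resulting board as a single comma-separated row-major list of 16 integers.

Slide right:
row 0: [4, 0, 16, 32] -> [0, 4, 16, 32]
row 1: [0, 0, 4, 0] -> [0, 0, 0, 4]
row 2: [0, 0, 0, 0] -> [0, 0, 0, 0]
row 3: [0, 32, 0, 16] -> [0, 0, 32, 16]

Answer: 0, 4, 16, 32, 0, 0, 0, 4, 0, 0, 0, 0, 0, 0, 32, 16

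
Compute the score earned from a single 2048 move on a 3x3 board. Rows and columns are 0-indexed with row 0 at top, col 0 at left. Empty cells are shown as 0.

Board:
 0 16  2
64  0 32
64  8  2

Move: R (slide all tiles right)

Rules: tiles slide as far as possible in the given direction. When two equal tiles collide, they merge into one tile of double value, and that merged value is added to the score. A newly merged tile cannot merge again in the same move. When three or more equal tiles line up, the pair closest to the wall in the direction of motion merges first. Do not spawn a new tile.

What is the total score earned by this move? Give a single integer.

Slide right:
row 0: [0, 16, 2] -> [0, 16, 2]  score +0 (running 0)
row 1: [64, 0, 32] -> [0, 64, 32]  score +0 (running 0)
row 2: [64, 8, 2] -> [64, 8, 2]  score +0 (running 0)
Board after move:
 0 16  2
 0 64 32
64  8  2

Answer: 0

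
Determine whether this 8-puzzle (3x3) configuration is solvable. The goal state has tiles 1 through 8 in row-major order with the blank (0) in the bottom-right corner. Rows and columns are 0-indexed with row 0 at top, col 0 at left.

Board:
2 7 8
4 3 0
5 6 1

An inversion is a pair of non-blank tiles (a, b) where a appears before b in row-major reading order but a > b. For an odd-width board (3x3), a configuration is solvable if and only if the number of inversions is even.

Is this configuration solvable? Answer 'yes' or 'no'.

Inversions (pairs i<j in row-major order where tile[i] > tile[j] > 0): 16
16 is even, so the puzzle is solvable.

Answer: yes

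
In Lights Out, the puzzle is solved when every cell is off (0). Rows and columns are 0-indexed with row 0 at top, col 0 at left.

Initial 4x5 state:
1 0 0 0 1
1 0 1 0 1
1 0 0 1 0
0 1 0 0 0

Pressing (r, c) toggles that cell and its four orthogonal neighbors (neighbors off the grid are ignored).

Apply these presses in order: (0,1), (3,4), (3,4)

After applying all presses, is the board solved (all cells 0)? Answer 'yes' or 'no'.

After press 1 at (0,1):
0 1 1 0 1
1 1 1 0 1
1 0 0 1 0
0 1 0 0 0

After press 2 at (3,4):
0 1 1 0 1
1 1 1 0 1
1 0 0 1 1
0 1 0 1 1

After press 3 at (3,4):
0 1 1 0 1
1 1 1 0 1
1 0 0 1 0
0 1 0 0 0

Lights still on: 10

Answer: no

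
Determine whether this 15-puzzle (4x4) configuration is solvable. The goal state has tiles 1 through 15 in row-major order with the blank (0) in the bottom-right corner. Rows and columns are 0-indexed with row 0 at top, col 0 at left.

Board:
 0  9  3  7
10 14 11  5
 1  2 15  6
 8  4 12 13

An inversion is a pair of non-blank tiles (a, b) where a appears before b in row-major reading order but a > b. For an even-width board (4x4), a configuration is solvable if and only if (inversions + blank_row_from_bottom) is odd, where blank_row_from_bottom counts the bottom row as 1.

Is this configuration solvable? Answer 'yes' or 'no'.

Inversions: 46
Blank is in row 0 (0-indexed from top), which is row 4 counting from the bottom (bottom = 1).
46 + 4 = 50, which is even, so the puzzle is not solvable.

Answer: no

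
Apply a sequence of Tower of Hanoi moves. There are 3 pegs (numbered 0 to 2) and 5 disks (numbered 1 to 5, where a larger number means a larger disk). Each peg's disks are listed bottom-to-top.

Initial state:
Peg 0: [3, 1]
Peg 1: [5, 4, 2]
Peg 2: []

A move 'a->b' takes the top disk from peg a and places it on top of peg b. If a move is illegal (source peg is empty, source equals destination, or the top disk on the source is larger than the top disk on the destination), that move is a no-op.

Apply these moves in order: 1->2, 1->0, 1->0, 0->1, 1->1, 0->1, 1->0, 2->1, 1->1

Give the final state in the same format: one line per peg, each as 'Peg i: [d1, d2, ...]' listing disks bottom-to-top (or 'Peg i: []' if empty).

Answer: Peg 0: [3, 1]
Peg 1: [5, 4, 2]
Peg 2: []

Derivation:
After move 1 (1->2):
Peg 0: [3, 1]
Peg 1: [5, 4]
Peg 2: [2]

After move 2 (1->0):
Peg 0: [3, 1]
Peg 1: [5, 4]
Peg 2: [2]

After move 3 (1->0):
Peg 0: [3, 1]
Peg 1: [5, 4]
Peg 2: [2]

After move 4 (0->1):
Peg 0: [3]
Peg 1: [5, 4, 1]
Peg 2: [2]

After move 5 (1->1):
Peg 0: [3]
Peg 1: [5, 4, 1]
Peg 2: [2]

After move 6 (0->1):
Peg 0: [3]
Peg 1: [5, 4, 1]
Peg 2: [2]

After move 7 (1->0):
Peg 0: [3, 1]
Peg 1: [5, 4]
Peg 2: [2]

After move 8 (2->1):
Peg 0: [3, 1]
Peg 1: [5, 4, 2]
Peg 2: []

After move 9 (1->1):
Peg 0: [3, 1]
Peg 1: [5, 4, 2]
Peg 2: []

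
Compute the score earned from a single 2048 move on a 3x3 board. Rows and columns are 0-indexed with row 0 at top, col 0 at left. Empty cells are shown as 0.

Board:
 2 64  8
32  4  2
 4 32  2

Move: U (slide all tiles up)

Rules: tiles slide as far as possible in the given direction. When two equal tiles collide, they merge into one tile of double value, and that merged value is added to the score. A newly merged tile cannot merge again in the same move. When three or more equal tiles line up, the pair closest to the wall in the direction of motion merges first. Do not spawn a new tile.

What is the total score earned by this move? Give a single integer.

Slide up:
col 0: [2, 32, 4] -> [2, 32, 4]  score +0 (running 0)
col 1: [64, 4, 32] -> [64, 4, 32]  score +0 (running 0)
col 2: [8, 2, 2] -> [8, 4, 0]  score +4 (running 4)
Board after move:
 2 64  8
32  4  4
 4 32  0

Answer: 4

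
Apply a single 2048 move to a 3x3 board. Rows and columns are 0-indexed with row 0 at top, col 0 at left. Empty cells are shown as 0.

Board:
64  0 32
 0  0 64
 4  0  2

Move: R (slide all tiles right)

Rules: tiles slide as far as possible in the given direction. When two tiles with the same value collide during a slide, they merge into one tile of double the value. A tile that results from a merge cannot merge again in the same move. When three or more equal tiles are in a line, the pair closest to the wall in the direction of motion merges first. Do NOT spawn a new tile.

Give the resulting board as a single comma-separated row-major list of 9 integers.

Answer: 0, 64, 32, 0, 0, 64, 0, 4, 2

Derivation:
Slide right:
row 0: [64, 0, 32] -> [0, 64, 32]
row 1: [0, 0, 64] -> [0, 0, 64]
row 2: [4, 0, 2] -> [0, 4, 2]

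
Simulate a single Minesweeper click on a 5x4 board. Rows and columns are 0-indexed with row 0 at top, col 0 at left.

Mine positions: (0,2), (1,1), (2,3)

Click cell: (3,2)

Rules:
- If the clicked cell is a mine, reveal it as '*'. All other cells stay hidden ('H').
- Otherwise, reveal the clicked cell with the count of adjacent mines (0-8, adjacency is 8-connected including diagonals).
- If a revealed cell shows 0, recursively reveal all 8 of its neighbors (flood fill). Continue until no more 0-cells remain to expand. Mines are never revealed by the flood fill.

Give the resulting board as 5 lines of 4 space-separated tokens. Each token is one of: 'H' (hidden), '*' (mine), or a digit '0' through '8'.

H H H H
H H H H
H H H H
H H 1 H
H H H H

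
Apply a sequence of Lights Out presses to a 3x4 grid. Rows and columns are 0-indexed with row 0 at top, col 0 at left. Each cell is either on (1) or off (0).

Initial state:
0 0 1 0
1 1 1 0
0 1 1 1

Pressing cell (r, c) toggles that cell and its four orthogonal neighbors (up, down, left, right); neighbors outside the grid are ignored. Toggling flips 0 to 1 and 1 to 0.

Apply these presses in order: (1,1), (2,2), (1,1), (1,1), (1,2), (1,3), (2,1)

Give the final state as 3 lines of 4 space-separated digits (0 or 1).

Answer: 0 1 0 1
0 0 1 0
1 0 0 1

Derivation:
After press 1 at (1,1):
0 1 1 0
0 0 0 0
0 0 1 1

After press 2 at (2,2):
0 1 1 0
0 0 1 0
0 1 0 0

After press 3 at (1,1):
0 0 1 0
1 1 0 0
0 0 0 0

After press 4 at (1,1):
0 1 1 0
0 0 1 0
0 1 0 0

After press 5 at (1,2):
0 1 0 0
0 1 0 1
0 1 1 0

After press 6 at (1,3):
0 1 0 1
0 1 1 0
0 1 1 1

After press 7 at (2,1):
0 1 0 1
0 0 1 0
1 0 0 1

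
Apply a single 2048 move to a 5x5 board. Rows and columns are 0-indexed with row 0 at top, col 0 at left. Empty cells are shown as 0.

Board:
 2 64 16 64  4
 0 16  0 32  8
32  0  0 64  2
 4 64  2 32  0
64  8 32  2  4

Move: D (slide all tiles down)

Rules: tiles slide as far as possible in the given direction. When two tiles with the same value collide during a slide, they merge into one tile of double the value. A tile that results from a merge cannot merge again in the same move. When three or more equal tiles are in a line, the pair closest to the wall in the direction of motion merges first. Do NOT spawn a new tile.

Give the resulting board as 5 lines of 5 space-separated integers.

Slide down:
col 0: [2, 0, 32, 4, 64] -> [0, 2, 32, 4, 64]
col 1: [64, 16, 0, 64, 8] -> [0, 64, 16, 64, 8]
col 2: [16, 0, 0, 2, 32] -> [0, 0, 16, 2, 32]
col 3: [64, 32, 64, 32, 2] -> [64, 32, 64, 32, 2]
col 4: [4, 8, 2, 0, 4] -> [0, 4, 8, 2, 4]

Answer:  0  0  0 64  0
 2 64  0 32  4
32 16 16 64  8
 4 64  2 32  2
64  8 32  2  4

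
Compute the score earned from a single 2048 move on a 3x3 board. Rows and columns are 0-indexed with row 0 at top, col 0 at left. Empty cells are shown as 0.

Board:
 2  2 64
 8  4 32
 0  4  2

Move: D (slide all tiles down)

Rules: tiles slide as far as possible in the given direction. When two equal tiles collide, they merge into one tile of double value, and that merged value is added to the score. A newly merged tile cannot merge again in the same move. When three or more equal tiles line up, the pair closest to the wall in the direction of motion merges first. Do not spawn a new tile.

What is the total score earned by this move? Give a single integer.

Answer: 8

Derivation:
Slide down:
col 0: [2, 8, 0] -> [0, 2, 8]  score +0 (running 0)
col 1: [2, 4, 4] -> [0, 2, 8]  score +8 (running 8)
col 2: [64, 32, 2] -> [64, 32, 2]  score +0 (running 8)
Board after move:
 0  0 64
 2  2 32
 8  8  2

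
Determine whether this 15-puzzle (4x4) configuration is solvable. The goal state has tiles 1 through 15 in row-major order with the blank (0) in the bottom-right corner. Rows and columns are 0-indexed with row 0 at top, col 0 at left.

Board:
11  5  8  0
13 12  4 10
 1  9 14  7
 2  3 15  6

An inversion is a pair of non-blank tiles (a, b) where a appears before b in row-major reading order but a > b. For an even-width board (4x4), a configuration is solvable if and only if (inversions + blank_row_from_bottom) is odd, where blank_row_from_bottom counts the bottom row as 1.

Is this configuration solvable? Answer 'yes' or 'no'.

Inversions: 58
Blank is in row 0 (0-indexed from top), which is row 4 counting from the bottom (bottom = 1).
58 + 4 = 62, which is even, so the puzzle is not solvable.

Answer: no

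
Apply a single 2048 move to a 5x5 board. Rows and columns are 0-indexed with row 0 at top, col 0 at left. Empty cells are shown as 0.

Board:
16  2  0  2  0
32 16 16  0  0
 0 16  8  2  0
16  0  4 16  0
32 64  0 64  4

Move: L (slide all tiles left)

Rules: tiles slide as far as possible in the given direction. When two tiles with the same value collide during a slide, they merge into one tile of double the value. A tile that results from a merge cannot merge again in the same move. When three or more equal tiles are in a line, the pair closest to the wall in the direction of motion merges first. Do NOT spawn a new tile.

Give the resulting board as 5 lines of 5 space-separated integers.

Slide left:
row 0: [16, 2, 0, 2, 0] -> [16, 4, 0, 0, 0]
row 1: [32, 16, 16, 0, 0] -> [32, 32, 0, 0, 0]
row 2: [0, 16, 8, 2, 0] -> [16, 8, 2, 0, 0]
row 3: [16, 0, 4, 16, 0] -> [16, 4, 16, 0, 0]
row 4: [32, 64, 0, 64, 4] -> [32, 128, 4, 0, 0]

Answer:  16   4   0   0   0
 32  32   0   0   0
 16   8   2   0   0
 16   4  16   0   0
 32 128   4   0   0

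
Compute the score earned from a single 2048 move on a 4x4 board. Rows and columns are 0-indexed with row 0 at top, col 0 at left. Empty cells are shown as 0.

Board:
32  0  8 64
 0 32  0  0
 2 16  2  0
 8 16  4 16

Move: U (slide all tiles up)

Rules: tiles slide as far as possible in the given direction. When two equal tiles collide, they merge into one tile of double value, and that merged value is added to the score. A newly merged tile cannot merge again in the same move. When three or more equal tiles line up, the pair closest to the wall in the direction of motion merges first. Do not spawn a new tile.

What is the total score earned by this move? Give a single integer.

Answer: 32

Derivation:
Slide up:
col 0: [32, 0, 2, 8] -> [32, 2, 8, 0]  score +0 (running 0)
col 1: [0, 32, 16, 16] -> [32, 32, 0, 0]  score +32 (running 32)
col 2: [8, 0, 2, 4] -> [8, 2, 4, 0]  score +0 (running 32)
col 3: [64, 0, 0, 16] -> [64, 16, 0, 0]  score +0 (running 32)
Board after move:
32 32  8 64
 2 32  2 16
 8  0  4  0
 0  0  0  0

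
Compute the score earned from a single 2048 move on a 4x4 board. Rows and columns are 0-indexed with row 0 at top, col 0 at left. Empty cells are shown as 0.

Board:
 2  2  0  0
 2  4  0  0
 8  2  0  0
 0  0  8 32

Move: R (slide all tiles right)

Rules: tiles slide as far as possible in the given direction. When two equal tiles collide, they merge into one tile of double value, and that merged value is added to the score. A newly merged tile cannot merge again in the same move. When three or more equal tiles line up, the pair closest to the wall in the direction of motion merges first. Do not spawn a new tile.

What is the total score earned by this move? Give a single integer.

Slide right:
row 0: [2, 2, 0, 0] -> [0, 0, 0, 4]  score +4 (running 4)
row 1: [2, 4, 0, 0] -> [0, 0, 2, 4]  score +0 (running 4)
row 2: [8, 2, 0, 0] -> [0, 0, 8, 2]  score +0 (running 4)
row 3: [0, 0, 8, 32] -> [0, 0, 8, 32]  score +0 (running 4)
Board after move:
 0  0  0  4
 0  0  2  4
 0  0  8  2
 0  0  8 32

Answer: 4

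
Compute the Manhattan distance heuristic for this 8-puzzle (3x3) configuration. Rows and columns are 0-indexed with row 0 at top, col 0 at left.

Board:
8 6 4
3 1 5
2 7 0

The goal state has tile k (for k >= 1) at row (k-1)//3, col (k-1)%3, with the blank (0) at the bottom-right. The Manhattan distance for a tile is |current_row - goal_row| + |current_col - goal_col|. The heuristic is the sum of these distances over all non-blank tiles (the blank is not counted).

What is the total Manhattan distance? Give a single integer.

Tile 8: (0,0)->(2,1) = 3
Tile 6: (0,1)->(1,2) = 2
Tile 4: (0,2)->(1,0) = 3
Tile 3: (1,0)->(0,2) = 3
Tile 1: (1,1)->(0,0) = 2
Tile 5: (1,2)->(1,1) = 1
Tile 2: (2,0)->(0,1) = 3
Tile 7: (2,1)->(2,0) = 1
Sum: 3 + 2 + 3 + 3 + 2 + 1 + 3 + 1 = 18

Answer: 18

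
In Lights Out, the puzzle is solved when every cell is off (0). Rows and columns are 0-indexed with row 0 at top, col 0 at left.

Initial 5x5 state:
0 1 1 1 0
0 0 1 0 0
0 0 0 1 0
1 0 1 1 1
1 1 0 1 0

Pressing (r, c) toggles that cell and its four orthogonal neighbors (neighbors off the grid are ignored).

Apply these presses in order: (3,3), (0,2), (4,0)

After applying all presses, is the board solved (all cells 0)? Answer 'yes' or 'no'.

After press 1 at (3,3):
0 1 1 1 0
0 0 1 0 0
0 0 0 0 0
1 0 0 0 0
1 1 0 0 0

After press 2 at (0,2):
0 0 0 0 0
0 0 0 0 0
0 0 0 0 0
1 0 0 0 0
1 1 0 0 0

After press 3 at (4,0):
0 0 0 0 0
0 0 0 0 0
0 0 0 0 0
0 0 0 0 0
0 0 0 0 0

Lights still on: 0

Answer: yes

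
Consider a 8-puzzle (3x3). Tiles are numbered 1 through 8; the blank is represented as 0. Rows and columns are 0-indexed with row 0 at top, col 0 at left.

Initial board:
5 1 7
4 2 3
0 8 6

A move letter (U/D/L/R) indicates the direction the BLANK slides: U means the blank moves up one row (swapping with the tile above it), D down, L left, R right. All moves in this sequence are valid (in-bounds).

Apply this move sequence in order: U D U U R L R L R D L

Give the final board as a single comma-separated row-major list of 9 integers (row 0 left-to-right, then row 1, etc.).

Answer: 1, 2, 7, 0, 5, 3, 4, 8, 6

Derivation:
After move 1 (U):
5 1 7
0 2 3
4 8 6

After move 2 (D):
5 1 7
4 2 3
0 8 6

After move 3 (U):
5 1 7
0 2 3
4 8 6

After move 4 (U):
0 1 7
5 2 3
4 8 6

After move 5 (R):
1 0 7
5 2 3
4 8 6

After move 6 (L):
0 1 7
5 2 3
4 8 6

After move 7 (R):
1 0 7
5 2 3
4 8 6

After move 8 (L):
0 1 7
5 2 3
4 8 6

After move 9 (R):
1 0 7
5 2 3
4 8 6

After move 10 (D):
1 2 7
5 0 3
4 8 6

After move 11 (L):
1 2 7
0 5 3
4 8 6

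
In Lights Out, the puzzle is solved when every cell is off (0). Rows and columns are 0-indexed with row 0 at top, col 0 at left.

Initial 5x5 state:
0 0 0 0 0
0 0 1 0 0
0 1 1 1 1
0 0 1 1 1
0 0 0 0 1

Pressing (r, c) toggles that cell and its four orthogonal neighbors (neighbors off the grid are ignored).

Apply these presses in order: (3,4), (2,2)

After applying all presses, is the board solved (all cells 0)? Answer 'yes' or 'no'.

Answer: yes

Derivation:
After press 1 at (3,4):
0 0 0 0 0
0 0 1 0 0
0 1 1 1 0
0 0 1 0 0
0 0 0 0 0

After press 2 at (2,2):
0 0 0 0 0
0 0 0 0 0
0 0 0 0 0
0 0 0 0 0
0 0 0 0 0

Lights still on: 0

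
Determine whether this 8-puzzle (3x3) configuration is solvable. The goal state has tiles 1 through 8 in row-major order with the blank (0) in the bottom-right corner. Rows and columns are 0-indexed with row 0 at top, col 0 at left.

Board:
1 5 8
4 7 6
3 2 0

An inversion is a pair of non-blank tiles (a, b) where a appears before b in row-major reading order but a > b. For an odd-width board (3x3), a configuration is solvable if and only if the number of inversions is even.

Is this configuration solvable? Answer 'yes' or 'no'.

Answer: yes

Derivation:
Inversions (pairs i<j in row-major order where tile[i] > tile[j] > 0): 16
16 is even, so the puzzle is solvable.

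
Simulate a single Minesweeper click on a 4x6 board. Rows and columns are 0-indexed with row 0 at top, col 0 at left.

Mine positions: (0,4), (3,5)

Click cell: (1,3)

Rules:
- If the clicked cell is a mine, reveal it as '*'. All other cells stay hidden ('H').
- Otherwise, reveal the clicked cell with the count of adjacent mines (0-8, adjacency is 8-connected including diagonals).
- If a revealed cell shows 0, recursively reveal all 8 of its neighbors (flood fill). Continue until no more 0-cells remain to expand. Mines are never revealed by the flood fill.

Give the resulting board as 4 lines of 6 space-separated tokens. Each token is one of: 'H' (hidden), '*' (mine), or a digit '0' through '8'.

H H H H H H
H H H 1 H H
H H H H H H
H H H H H H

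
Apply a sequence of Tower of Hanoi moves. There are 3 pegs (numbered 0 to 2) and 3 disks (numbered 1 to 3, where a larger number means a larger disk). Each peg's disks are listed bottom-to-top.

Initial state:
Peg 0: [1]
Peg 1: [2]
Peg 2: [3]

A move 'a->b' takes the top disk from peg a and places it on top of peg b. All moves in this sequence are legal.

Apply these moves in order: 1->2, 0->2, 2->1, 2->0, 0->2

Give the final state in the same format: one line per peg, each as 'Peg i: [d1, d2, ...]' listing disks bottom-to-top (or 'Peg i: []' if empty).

After move 1 (1->2):
Peg 0: [1]
Peg 1: []
Peg 2: [3, 2]

After move 2 (0->2):
Peg 0: []
Peg 1: []
Peg 2: [3, 2, 1]

After move 3 (2->1):
Peg 0: []
Peg 1: [1]
Peg 2: [3, 2]

After move 4 (2->0):
Peg 0: [2]
Peg 1: [1]
Peg 2: [3]

After move 5 (0->2):
Peg 0: []
Peg 1: [1]
Peg 2: [3, 2]

Answer: Peg 0: []
Peg 1: [1]
Peg 2: [3, 2]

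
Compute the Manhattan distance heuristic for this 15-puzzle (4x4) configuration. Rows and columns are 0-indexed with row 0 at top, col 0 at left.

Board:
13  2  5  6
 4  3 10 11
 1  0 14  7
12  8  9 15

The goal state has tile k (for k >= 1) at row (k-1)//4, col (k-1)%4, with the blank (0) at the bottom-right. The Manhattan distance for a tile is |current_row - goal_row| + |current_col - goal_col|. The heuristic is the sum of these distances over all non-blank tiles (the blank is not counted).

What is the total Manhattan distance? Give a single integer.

Tile 13: at (0,0), goal (3,0), distance |0-3|+|0-0| = 3
Tile 2: at (0,1), goal (0,1), distance |0-0|+|1-1| = 0
Tile 5: at (0,2), goal (1,0), distance |0-1|+|2-0| = 3
Tile 6: at (0,3), goal (1,1), distance |0-1|+|3-1| = 3
Tile 4: at (1,0), goal (0,3), distance |1-0|+|0-3| = 4
Tile 3: at (1,1), goal (0,2), distance |1-0|+|1-2| = 2
Tile 10: at (1,2), goal (2,1), distance |1-2|+|2-1| = 2
Tile 11: at (1,3), goal (2,2), distance |1-2|+|3-2| = 2
Tile 1: at (2,0), goal (0,0), distance |2-0|+|0-0| = 2
Tile 14: at (2,2), goal (3,1), distance |2-3|+|2-1| = 2
Tile 7: at (2,3), goal (1,2), distance |2-1|+|3-2| = 2
Tile 12: at (3,0), goal (2,3), distance |3-2|+|0-3| = 4
Tile 8: at (3,1), goal (1,3), distance |3-1|+|1-3| = 4
Tile 9: at (3,2), goal (2,0), distance |3-2|+|2-0| = 3
Tile 15: at (3,3), goal (3,2), distance |3-3|+|3-2| = 1
Sum: 3 + 0 + 3 + 3 + 4 + 2 + 2 + 2 + 2 + 2 + 2 + 4 + 4 + 3 + 1 = 37

Answer: 37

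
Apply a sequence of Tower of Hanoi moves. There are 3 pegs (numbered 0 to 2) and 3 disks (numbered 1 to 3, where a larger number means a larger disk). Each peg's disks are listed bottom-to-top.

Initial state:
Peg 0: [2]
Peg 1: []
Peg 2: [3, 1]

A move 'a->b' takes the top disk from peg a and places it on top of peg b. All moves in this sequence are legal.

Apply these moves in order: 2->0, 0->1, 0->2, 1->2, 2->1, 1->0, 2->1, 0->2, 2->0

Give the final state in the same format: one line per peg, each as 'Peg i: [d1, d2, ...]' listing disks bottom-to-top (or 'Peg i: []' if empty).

After move 1 (2->0):
Peg 0: [2, 1]
Peg 1: []
Peg 2: [3]

After move 2 (0->1):
Peg 0: [2]
Peg 1: [1]
Peg 2: [3]

After move 3 (0->2):
Peg 0: []
Peg 1: [1]
Peg 2: [3, 2]

After move 4 (1->2):
Peg 0: []
Peg 1: []
Peg 2: [3, 2, 1]

After move 5 (2->1):
Peg 0: []
Peg 1: [1]
Peg 2: [3, 2]

After move 6 (1->0):
Peg 0: [1]
Peg 1: []
Peg 2: [3, 2]

After move 7 (2->1):
Peg 0: [1]
Peg 1: [2]
Peg 2: [3]

After move 8 (0->2):
Peg 0: []
Peg 1: [2]
Peg 2: [3, 1]

After move 9 (2->0):
Peg 0: [1]
Peg 1: [2]
Peg 2: [3]

Answer: Peg 0: [1]
Peg 1: [2]
Peg 2: [3]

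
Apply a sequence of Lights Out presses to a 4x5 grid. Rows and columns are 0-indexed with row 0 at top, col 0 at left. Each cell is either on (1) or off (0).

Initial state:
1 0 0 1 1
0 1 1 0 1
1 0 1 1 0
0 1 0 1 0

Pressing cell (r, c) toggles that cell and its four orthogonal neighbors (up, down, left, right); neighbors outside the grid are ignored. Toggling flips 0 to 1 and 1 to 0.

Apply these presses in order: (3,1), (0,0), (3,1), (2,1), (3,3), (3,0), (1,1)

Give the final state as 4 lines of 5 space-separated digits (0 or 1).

Answer: 0 0 0 1 1
0 1 0 0 1
1 0 0 0 0
1 1 1 0 1

Derivation:
After press 1 at (3,1):
1 0 0 1 1
0 1 1 0 1
1 1 1 1 0
1 0 1 1 0

After press 2 at (0,0):
0 1 0 1 1
1 1 1 0 1
1 1 1 1 0
1 0 1 1 0

After press 3 at (3,1):
0 1 0 1 1
1 1 1 0 1
1 0 1 1 0
0 1 0 1 0

After press 4 at (2,1):
0 1 0 1 1
1 0 1 0 1
0 1 0 1 0
0 0 0 1 0

After press 5 at (3,3):
0 1 0 1 1
1 0 1 0 1
0 1 0 0 0
0 0 1 0 1

After press 6 at (3,0):
0 1 0 1 1
1 0 1 0 1
1 1 0 0 0
1 1 1 0 1

After press 7 at (1,1):
0 0 0 1 1
0 1 0 0 1
1 0 0 0 0
1 1 1 0 1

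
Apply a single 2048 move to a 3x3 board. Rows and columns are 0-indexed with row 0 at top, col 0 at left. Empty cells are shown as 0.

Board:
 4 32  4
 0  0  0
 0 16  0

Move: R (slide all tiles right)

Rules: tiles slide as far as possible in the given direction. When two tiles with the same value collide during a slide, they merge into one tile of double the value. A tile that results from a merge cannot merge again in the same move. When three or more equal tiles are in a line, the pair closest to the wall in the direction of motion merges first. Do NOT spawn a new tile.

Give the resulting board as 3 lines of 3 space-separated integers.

Answer:  4 32  4
 0  0  0
 0  0 16

Derivation:
Slide right:
row 0: [4, 32, 4] -> [4, 32, 4]
row 1: [0, 0, 0] -> [0, 0, 0]
row 2: [0, 16, 0] -> [0, 0, 16]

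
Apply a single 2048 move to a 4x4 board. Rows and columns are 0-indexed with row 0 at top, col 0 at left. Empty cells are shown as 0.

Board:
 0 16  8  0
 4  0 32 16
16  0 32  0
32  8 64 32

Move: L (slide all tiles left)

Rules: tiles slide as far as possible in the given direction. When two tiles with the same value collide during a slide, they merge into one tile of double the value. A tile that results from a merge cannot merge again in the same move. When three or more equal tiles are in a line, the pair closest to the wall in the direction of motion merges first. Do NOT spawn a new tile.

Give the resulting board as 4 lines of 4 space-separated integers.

Slide left:
row 0: [0, 16, 8, 0] -> [16, 8, 0, 0]
row 1: [4, 0, 32, 16] -> [4, 32, 16, 0]
row 2: [16, 0, 32, 0] -> [16, 32, 0, 0]
row 3: [32, 8, 64, 32] -> [32, 8, 64, 32]

Answer: 16  8  0  0
 4 32 16  0
16 32  0  0
32  8 64 32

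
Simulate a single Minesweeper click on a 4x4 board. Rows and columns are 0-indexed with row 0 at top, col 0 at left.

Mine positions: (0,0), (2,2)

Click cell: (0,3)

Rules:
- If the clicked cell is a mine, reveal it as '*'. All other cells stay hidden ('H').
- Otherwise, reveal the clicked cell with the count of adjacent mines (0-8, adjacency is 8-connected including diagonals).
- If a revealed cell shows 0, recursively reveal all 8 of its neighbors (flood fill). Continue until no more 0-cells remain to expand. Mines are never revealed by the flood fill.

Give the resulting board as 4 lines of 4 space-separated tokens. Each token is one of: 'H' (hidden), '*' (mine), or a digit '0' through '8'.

H 1 0 0
H 2 1 1
H H H H
H H H H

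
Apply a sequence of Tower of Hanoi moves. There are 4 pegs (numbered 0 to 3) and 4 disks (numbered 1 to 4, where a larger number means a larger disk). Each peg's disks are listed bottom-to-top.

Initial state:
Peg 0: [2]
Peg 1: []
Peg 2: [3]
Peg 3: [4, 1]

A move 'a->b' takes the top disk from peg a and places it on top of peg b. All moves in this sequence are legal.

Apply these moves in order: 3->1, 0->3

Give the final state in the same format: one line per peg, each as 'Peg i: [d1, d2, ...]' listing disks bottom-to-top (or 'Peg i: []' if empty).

After move 1 (3->1):
Peg 0: [2]
Peg 1: [1]
Peg 2: [3]
Peg 3: [4]

After move 2 (0->3):
Peg 0: []
Peg 1: [1]
Peg 2: [3]
Peg 3: [4, 2]

Answer: Peg 0: []
Peg 1: [1]
Peg 2: [3]
Peg 3: [4, 2]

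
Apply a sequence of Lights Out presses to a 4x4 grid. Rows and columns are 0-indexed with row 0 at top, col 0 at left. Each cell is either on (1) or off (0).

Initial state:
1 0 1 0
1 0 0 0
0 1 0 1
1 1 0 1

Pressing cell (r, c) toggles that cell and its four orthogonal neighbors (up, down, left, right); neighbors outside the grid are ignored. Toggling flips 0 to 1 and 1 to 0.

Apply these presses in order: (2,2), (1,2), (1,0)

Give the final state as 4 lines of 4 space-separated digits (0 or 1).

After press 1 at (2,2):
1 0 1 0
1 0 1 0
0 0 1 0
1 1 1 1

After press 2 at (1,2):
1 0 0 0
1 1 0 1
0 0 0 0
1 1 1 1

After press 3 at (1,0):
0 0 0 0
0 0 0 1
1 0 0 0
1 1 1 1

Answer: 0 0 0 0
0 0 0 1
1 0 0 0
1 1 1 1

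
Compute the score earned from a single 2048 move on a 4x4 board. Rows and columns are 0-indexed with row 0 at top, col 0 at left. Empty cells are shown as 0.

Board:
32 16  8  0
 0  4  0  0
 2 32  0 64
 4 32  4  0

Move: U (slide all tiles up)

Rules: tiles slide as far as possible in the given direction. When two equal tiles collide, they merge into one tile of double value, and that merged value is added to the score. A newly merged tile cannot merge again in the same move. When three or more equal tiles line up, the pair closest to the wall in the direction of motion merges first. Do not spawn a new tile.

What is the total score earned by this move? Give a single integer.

Answer: 64

Derivation:
Slide up:
col 0: [32, 0, 2, 4] -> [32, 2, 4, 0]  score +0 (running 0)
col 1: [16, 4, 32, 32] -> [16, 4, 64, 0]  score +64 (running 64)
col 2: [8, 0, 0, 4] -> [8, 4, 0, 0]  score +0 (running 64)
col 3: [0, 0, 64, 0] -> [64, 0, 0, 0]  score +0 (running 64)
Board after move:
32 16  8 64
 2  4  4  0
 4 64  0  0
 0  0  0  0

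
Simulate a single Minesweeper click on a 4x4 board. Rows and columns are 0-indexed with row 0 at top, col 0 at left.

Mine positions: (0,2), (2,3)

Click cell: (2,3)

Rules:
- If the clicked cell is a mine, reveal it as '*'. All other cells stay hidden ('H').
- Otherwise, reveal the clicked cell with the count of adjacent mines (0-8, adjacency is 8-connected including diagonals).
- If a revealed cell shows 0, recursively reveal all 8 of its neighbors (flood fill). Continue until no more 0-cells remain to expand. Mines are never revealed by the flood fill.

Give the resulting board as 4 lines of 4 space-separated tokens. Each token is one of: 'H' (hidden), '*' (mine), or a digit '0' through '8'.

H H H H
H H H H
H H H *
H H H H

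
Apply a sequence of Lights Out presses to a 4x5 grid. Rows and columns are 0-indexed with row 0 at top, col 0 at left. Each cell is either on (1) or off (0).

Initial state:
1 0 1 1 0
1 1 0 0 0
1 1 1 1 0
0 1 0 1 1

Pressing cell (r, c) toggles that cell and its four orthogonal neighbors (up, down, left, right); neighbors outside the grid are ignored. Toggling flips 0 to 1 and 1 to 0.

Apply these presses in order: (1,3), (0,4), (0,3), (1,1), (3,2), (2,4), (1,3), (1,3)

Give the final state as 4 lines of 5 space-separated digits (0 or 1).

Answer: 1 1 0 0 0
0 0 0 0 1
1 0 0 1 1
0 0 1 0 0

Derivation:
After press 1 at (1,3):
1 0 1 0 0
1 1 1 1 1
1 1 1 0 0
0 1 0 1 1

After press 2 at (0,4):
1 0 1 1 1
1 1 1 1 0
1 1 1 0 0
0 1 0 1 1

After press 3 at (0,3):
1 0 0 0 0
1 1 1 0 0
1 1 1 0 0
0 1 0 1 1

After press 4 at (1,1):
1 1 0 0 0
0 0 0 0 0
1 0 1 0 0
0 1 0 1 1

After press 5 at (3,2):
1 1 0 0 0
0 0 0 0 0
1 0 0 0 0
0 0 1 0 1

After press 6 at (2,4):
1 1 0 0 0
0 0 0 0 1
1 0 0 1 1
0 0 1 0 0

After press 7 at (1,3):
1 1 0 1 0
0 0 1 1 0
1 0 0 0 1
0 0 1 0 0

After press 8 at (1,3):
1 1 0 0 0
0 0 0 0 1
1 0 0 1 1
0 0 1 0 0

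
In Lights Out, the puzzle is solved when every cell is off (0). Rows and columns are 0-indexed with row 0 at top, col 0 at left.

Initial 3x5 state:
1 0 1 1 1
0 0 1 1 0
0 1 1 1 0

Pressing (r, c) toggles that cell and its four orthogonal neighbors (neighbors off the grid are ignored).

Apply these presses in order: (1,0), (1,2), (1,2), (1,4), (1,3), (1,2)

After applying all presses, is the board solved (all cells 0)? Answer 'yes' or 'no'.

After press 1 at (1,0):
0 0 1 1 1
1 1 1 1 0
1 1 1 1 0

After press 2 at (1,2):
0 0 0 1 1
1 0 0 0 0
1 1 0 1 0

After press 3 at (1,2):
0 0 1 1 1
1 1 1 1 0
1 1 1 1 0

After press 4 at (1,4):
0 0 1 1 0
1 1 1 0 1
1 1 1 1 1

After press 5 at (1,3):
0 0 1 0 0
1 1 0 1 0
1 1 1 0 1

After press 6 at (1,2):
0 0 0 0 0
1 0 1 0 0
1 1 0 0 1

Lights still on: 5

Answer: no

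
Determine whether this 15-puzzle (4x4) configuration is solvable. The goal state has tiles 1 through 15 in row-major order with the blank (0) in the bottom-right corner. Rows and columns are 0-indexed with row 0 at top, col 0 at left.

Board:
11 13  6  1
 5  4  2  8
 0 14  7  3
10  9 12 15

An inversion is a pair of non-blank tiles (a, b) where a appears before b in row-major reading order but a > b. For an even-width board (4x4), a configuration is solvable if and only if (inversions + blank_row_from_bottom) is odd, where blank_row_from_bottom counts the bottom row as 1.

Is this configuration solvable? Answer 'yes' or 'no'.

Answer: no

Derivation:
Inversions: 40
Blank is in row 2 (0-indexed from top), which is row 2 counting from the bottom (bottom = 1).
40 + 2 = 42, which is even, so the puzzle is not solvable.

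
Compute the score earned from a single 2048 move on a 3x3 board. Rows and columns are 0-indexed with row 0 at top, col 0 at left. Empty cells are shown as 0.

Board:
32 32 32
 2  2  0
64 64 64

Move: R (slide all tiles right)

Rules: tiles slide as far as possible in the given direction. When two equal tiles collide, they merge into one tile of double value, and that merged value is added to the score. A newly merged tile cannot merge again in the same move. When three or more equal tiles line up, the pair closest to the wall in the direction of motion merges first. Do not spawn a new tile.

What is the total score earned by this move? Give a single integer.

Slide right:
row 0: [32, 32, 32] -> [0, 32, 64]  score +64 (running 64)
row 1: [2, 2, 0] -> [0, 0, 4]  score +4 (running 68)
row 2: [64, 64, 64] -> [0, 64, 128]  score +128 (running 196)
Board after move:
  0  32  64
  0   0   4
  0  64 128

Answer: 196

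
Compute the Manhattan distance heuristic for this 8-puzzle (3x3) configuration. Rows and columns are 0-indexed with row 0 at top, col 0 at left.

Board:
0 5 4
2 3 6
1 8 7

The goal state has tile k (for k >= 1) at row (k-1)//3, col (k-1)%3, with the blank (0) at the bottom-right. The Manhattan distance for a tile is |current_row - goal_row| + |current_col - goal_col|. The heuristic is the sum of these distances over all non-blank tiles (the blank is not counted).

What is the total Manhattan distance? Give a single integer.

Answer: 12

Derivation:
Tile 5: (0,1)->(1,1) = 1
Tile 4: (0,2)->(1,0) = 3
Tile 2: (1,0)->(0,1) = 2
Tile 3: (1,1)->(0,2) = 2
Tile 6: (1,2)->(1,2) = 0
Tile 1: (2,0)->(0,0) = 2
Tile 8: (2,1)->(2,1) = 0
Tile 7: (2,2)->(2,0) = 2
Sum: 1 + 3 + 2 + 2 + 0 + 2 + 0 + 2 = 12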